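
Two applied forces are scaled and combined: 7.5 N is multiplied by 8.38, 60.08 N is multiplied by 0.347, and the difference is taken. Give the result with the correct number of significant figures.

42 N

7.5 × 8.38 = 62.85 → 63 N (2 s.f., last digit at the 10^0 place).
60.08 × 0.347 = 20.84776 → 20.8 N (3 s.f., last digit at the 10^-1 place).
Difference: 42.00224 N; keep the coarser place, 10^0.
Result: 42 N.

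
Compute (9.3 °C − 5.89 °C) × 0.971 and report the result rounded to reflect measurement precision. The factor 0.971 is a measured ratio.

9.3 °C − 5.89 °C = 3.41 °C; the difference is limited to 1 decimal place (2 s.f.).
Carrying full precision, 3.41 × 0.971 = 3.31111 °C; 0.971 has 3 s.f., so the result keeps min(2, 3) = 2 s.f.
Rounded to 2 significant figures: 3.3 °C.

3.3 °C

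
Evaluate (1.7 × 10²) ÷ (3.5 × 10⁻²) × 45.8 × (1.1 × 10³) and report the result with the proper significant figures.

2.4 × 10⁸

(1.7 × 10²) ÷ (3.5 × 10⁻²) × 45.8 × (1.1 × 10³) = 244702857.143…
Multiplication/division keeps the fewest significant figures: 1.7 × 10² → 2 s.f., 3.5 × 10⁻² → 2 s.f., 45.8 → 3 s.f., 1.1 × 10³ → 2 s.f.; limit is 2.
Rounded to 2 significant figures: 2.4 × 10⁸.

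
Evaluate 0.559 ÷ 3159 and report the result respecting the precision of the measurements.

0.559 ÷ 3159 = 0.00017695473251…
Multiplication/division keeps the fewest significant figures: 0.559 → 3 s.f., 3159 → 4 s.f.; limit is 3.
Rounded to 3 significant figures: 1.77 × 10⁻⁴.

1.77 × 10⁻⁴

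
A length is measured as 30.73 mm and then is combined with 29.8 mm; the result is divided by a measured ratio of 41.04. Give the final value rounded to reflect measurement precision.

30.73 mm + 29.8 mm = 60.53 mm; the sum is limited to 1 decimal place (3 s.f.).
Carrying full precision, 60.53 ÷ 41.04 = 1.47490253411… mm; 41.04 has 4 s.f., so the result keeps min(3, 4) = 3 s.f.
Rounded to 3 significant figures: 1.47 mm.

1.47 mm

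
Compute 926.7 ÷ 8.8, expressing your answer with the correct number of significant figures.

926.7 ÷ 8.8 = 105.306818182…
Multiplication/division keeps the fewest significant figures: 926.7 → 4 s.f., 8.8 → 2 s.f.; limit is 2.
Rounded to 2 significant figures: 1.1 × 10^2.

1.1 × 10^2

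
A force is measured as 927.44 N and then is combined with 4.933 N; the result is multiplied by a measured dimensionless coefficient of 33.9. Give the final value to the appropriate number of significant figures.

3.16 × 10^4 N

927.44 N + 4.933 N = 932.373 N; the sum is limited to 2 decimal places (5 s.f.).
Carrying full precision, 932.373 × 33.9 = 31607.4447 N; 33.9 has 3 s.f., so the result keeps min(5, 3) = 3 s.f.
Rounded to 3 significant figures: 3.16 × 10^4 N.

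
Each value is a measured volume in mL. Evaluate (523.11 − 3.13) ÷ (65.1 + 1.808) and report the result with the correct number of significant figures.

7.77

523.11 − 3.13 = 519.98, limited to 2 d.p. → 5 s.f.; 65.1 + 1.808 = 66.908, limited to 1 d.p. → 3 s.f.
Carrying full precision, 519.98 ÷ 66.908 = 7.77156692772…; keep min(5, 3) = 3 s.f.
Rounded to 3 significant figures: 7.77.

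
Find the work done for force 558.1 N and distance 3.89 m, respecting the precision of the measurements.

work done = 558.1 N × 3.89 m = 2171.009 J.
558.1 has 4 significant figures; 3.89 has 3.
Division/multiplication keeps the fewest: 3 significant figures.
Rounded: 2.17 × 10^3 J.

2.17 × 10^3 J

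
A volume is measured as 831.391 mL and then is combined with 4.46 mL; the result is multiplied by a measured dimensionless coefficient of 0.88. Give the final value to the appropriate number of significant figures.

831.391 mL + 4.46 mL = 835.851 mL; the sum is limited to 2 decimal places (5 s.f.).
Carrying full precision, 835.851 × 0.88 = 735.54888 mL; 0.88 has 2 s.f., so the result keeps min(5, 2) = 2 s.f.
Rounded to 2 significant figures: 7.4 × 10^2 mL.

7.4 × 10^2 mL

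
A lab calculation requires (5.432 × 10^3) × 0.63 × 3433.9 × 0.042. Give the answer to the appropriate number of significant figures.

4.9 × 10^5

(5.432 × 10^3) × 0.63 × 3433.9 × 0.042 = 493556.919408
Multiplication/division keeps the fewest significant figures: 5.432 × 10^3 → 4 s.f., 0.63 → 2 s.f., 3433.9 → 5 s.f., 0.042 → 2 s.f.; limit is 2.
Rounded to 2 significant figures: 4.9 × 10^5.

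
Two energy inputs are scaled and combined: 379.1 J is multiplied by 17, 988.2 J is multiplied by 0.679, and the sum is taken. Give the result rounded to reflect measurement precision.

7.1 × 10³ J

379.1 × 17 = 6444.7 → 6.4 × 10³ J (2 s.f., last digit at the 10^2 place).
988.2 × 0.679 = 670.9878 → 671 J (3 s.f., last digit at the 10^0 place).
Sum: 7115.6878 J; keep the coarser place, 10^2.
Result: 7.1 × 10³ J.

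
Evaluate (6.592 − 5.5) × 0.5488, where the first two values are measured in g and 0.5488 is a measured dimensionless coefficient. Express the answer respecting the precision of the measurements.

6.592 g − 5.5 g = 1.092 g; the difference is limited to 1 decimal place (2 s.f.).
Carrying full precision, 1.092 × 0.5488 = 0.5992896 g; 0.5488 has 4 s.f., so the result keeps min(2, 4) = 2 s.f.
Rounded to 2 significant figures: 0.60 g.

0.60 g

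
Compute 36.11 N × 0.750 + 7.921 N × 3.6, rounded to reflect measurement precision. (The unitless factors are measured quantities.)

56 N

36.11 × 0.750 = 27.0825 → 27.1 N (3 s.f., last digit at the 10^-1 place).
7.921 × 3.6 = 28.5156 → 29 N (2 s.f., last digit at the 10^0 place).
Sum: 55.5981 N; keep the coarser place, 10^0.
Result: 56 N.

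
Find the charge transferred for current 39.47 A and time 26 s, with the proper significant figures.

1.0 × 10^3 C

charge transferred = 39.47 A × 26 s = 1026.22 C.
39.47 has 4 significant figures; 26 has 2.
Division/multiplication keeps the fewest: 2 significant figures.
Rounded: 1.0 × 10^3 C.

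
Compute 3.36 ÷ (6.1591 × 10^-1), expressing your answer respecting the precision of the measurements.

5.46

3.36 ÷ (6.1591 × 10^-1) = 5.45534250134…
Multiplication/division keeps the fewest significant figures: 3.36 → 3 s.f., 6.1591 × 10^-1 → 5 s.f.; limit is 3.
Rounded to 3 significant figures: 5.46.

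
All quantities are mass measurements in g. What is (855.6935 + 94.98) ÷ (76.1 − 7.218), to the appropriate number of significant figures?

13.8

855.6935 + 94.98 = 950.6735, limited to 2 d.p. → 5 s.f.; 76.1 − 7.218 = 68.882, limited to 1 d.p. → 3 s.f.
Carrying full precision, 950.6735 ÷ 68.882 = 13.8014793415…; keep min(5, 3) = 3 s.f.
Rounded to 3 significant figures: 13.8.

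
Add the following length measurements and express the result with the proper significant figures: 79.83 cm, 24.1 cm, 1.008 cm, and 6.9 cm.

79.83 cm + 24.1 cm + 1.008 cm + 6.9 cm = 111.838 cm.
Addition/subtraction keeps the fewest decimal places: 79.83 → 2 decimal places, 24.1 → 1 decimal place, 1.008 → 3 decimal places, 6.9 → 1 decimal place; limit is 1.
Rounded to 1 decimal place: 111.8 cm.

111.8 cm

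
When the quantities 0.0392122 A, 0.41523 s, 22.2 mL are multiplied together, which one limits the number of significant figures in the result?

0.0392122 A → 6 s.f.; 0.41523 s → 5 s.f.; 22.2 mL → 3 s.f.
The fewest is 3 significant figures, from 22.2 mL.

22.2 mL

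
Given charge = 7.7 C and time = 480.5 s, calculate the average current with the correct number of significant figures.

0.016 A

average current = 7.7 C ÷ 480.5 s = 0.0160249739854… A.
7.7 has 2 significant figures; 480.5 has 4.
Division/multiplication keeps the fewest: 2 significant figures.
Rounded: 0.016 A.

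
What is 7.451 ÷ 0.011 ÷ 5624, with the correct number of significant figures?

7.451 ÷ 0.011 ÷ 5624 = 0.120441613863…
Multiplication/division keeps the fewest significant figures: 7.451 → 4 s.f., 0.011 → 2 s.f., 5624 → 4 s.f.; limit is 2.
Rounded to 2 significant figures: 0.12.

0.12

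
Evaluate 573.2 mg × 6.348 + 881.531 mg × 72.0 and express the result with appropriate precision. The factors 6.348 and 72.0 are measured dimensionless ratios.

6.71 × 10⁴ mg

573.2 × 6.348 = 3638.6736 → 3639 mg (4 s.f., last digit at the 10^0 place).
881.531 × 72.0 = 63470.232 → 6.35 × 10⁴ mg (3 s.f., last digit at the 10^2 place).
Sum: 67108.9056 mg; keep the coarser place, 10^2.
Result: 6.71 × 10⁴ mg.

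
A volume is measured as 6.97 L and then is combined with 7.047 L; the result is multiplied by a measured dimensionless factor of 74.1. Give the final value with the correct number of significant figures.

6.97 L + 7.047 L = 14.017 L; the sum is limited to 2 decimal places (4 s.f.).
Carrying full precision, 14.017 × 74.1 = 1038.6597 L; 74.1 has 3 s.f., so the result keeps min(4, 3) = 3 s.f.
Rounded to 3 significant figures: 1.04 × 10³ L.

1.04 × 10³ L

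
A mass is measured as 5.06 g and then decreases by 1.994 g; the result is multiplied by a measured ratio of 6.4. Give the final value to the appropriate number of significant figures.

5.06 g − 1.994 g = 3.066 g; the difference is limited to 2 decimal places (3 s.f.).
Carrying full precision, 3.066 × 6.4 = 19.6224 g; 6.4 has 2 s.f., so the result keeps min(3, 2) = 2 s.f.
Rounded to 2 significant figures: 20. g.

20. g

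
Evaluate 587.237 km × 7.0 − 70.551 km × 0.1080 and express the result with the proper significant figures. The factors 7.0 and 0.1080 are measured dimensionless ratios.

4.1 × 10³ km

587.237 × 7.0 = 4110.659 → 4.1 × 10³ km (2 s.f., last digit at the 10^2 place).
70.551 × 0.1080 = 7.619508 → 7.620 km (4 s.f., last digit at the 10^-3 place).
Difference: 4103.039492 km; keep the coarser place, 10^2.
Result: 4.1 × 10³ km.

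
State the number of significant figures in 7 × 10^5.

1

7 × 10^5: in scientific notation every digit of the coefficient is significant.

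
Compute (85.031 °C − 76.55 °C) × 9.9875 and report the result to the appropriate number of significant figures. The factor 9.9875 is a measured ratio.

85.031 °C − 76.55 °C = 8.481 °C; the difference is limited to 2 decimal places (3 s.f.).
Carrying full precision, 8.481 × 9.9875 = 84.7039875 °C; 9.9875 has 5 s.f., so the result keeps min(3, 5) = 3 s.f.
Rounded to 3 significant figures: 84.7 °C.

84.7 °C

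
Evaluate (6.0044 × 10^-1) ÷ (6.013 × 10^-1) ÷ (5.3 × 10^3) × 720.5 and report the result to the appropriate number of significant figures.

(6.0044 × 10^-1) ÷ (6.013 × 10^-1) ÷ (5.3 × 10^3) × 720.5 = 0.135748965292…
Multiplication/division keeps the fewest significant figures: 6.0044 × 10^-1 → 5 s.f., 6.013 × 10^-1 → 4 s.f., 5.3 × 10^3 → 2 s.f., 720.5 → 4 s.f.; limit is 2.
Rounded to 2 significant figures: 0.14.

0.14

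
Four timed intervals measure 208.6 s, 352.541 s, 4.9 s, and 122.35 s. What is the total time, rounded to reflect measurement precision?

208.6 s + 352.541 s + 4.9 s + 122.35 s = 688.391 s.
Addition/subtraction keeps the fewest decimal places: 208.6 → 1 decimal place, 352.541 → 3 decimal places, 4.9 → 1 decimal place, 122.35 → 2 decimal places; limit is 1.
Rounded to 1 decimal place: 688.4 s.

688.4 s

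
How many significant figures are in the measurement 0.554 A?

3

0.554: leading zeros are not significant.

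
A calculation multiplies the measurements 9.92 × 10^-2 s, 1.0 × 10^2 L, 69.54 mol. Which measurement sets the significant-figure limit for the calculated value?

9.92 × 10^-2 s → 3 s.f.; 1.0 × 10^2 L → 2 s.f.; 69.54 mol → 4 s.f.
The fewest is 2 significant figures, from 1.0 × 10^2 L.

1.0 × 10^2 L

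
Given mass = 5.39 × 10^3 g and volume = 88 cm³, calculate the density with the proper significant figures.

density = 5.39 × 10^3 g ÷ 88 cm³ = 61.25 g/cm³.
5.39 × 10^3 has 3 significant figures; 88 has 2.
Division/multiplication keeps the fewest: 2 significant figures.
Rounded: 61 g/cm³.

61 g/cm³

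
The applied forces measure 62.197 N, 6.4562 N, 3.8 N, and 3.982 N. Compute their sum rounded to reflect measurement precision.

62.197 N + 6.4562 N + 3.8 N + 3.982 N = 76.4352 N.
Addition/subtraction keeps the fewest decimal places: 62.197 → 3 decimal places, 6.4562 → 4 decimal places, 3.8 → 1 decimal place, 3.982 → 3 decimal places; limit is 1.
Rounded to 1 decimal place: 76.4 N.

76.4 N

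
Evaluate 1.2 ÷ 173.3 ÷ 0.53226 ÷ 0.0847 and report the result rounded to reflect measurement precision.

0.15

1.2 ÷ 173.3 ÷ 0.53226 ÷ 0.0847 = 0.153594421793…
Multiplication/division keeps the fewest significant figures: 1.2 → 2 s.f., 173.3 → 4 s.f., 0.53226 → 5 s.f., 0.0847 → 3 s.f.; limit is 2.
Rounded to 2 significant figures: 0.15.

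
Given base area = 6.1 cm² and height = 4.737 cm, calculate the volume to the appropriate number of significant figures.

29 cm³

volume = 6.1 cm² × 4.737 cm = 28.8957 cm³.
6.1 has 2 significant figures; 4.737 has 4.
Division/multiplication keeps the fewest: 2 significant figures.
Rounded: 29 cm³.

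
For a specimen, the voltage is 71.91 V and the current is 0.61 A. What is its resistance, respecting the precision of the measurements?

1.2 × 10² Ω

resistance = 71.91 V ÷ 0.61 A = 117.885245902… Ω.
71.91 has 4 significant figures; 0.61 has 2.
Division/multiplication keeps the fewest: 2 significant figures.
Rounded: 1.2 × 10² Ω.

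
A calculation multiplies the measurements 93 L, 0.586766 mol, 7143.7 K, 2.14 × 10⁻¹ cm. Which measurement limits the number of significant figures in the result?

93 L

93 L → 2 s.f.; 0.586766 mol → 6 s.f.; 7143.7 K → 5 s.f.; 2.14 × 10⁻¹ cm → 3 s.f.
The fewest is 2 significant figures, from 93 L.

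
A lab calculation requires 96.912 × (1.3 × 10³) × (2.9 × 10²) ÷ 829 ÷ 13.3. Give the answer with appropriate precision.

3.3 × 10³

96.912 × (1.3 × 10³) × (2.9 × 10²) ÷ 829 ÷ 13.3 = 3313.69654534…
Multiplication/division keeps the fewest significant figures: 96.912 → 5 s.f., 1.3 × 10³ → 2 s.f., 2.9 × 10² → 2 s.f., 829 → 3 s.f., 13.3 → 3 s.f.; limit is 2.
Rounded to 2 significant figures: 3.3 × 10³.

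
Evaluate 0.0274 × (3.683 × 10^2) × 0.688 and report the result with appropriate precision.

0.0274 × (3.683 × 10^2) × 0.688 = 6.94289696
Multiplication/division keeps the fewest significant figures: 0.0274 → 3 s.f., 3.683 × 10^2 → 4 s.f., 0.688 → 3 s.f.; limit is 3.
Rounded to 3 significant figures: 6.94.

6.94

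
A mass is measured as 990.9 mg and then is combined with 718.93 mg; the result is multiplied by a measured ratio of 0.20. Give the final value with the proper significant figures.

3.4 × 10² mg

990.9 mg + 718.93 mg = 1709.83 mg; the sum is limited to 1 decimal place (5 s.f.).
Carrying full precision, 1709.83 × 0.20 = 341.966 mg; 0.20 has 2 s.f., so the result keeps min(5, 2) = 2 s.f.
Rounded to 2 significant figures: 3.4 × 10² mg.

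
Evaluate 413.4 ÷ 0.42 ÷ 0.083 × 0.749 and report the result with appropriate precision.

413.4 ÷ 0.42 ÷ 0.083 × 0.749 = 8882.28915663…
Multiplication/division keeps the fewest significant figures: 413.4 → 4 s.f., 0.42 → 2 s.f., 0.083 → 2 s.f., 0.749 → 3 s.f.; limit is 2.
Rounded to 2 significant figures: 8.9 × 10^3.

8.9 × 10^3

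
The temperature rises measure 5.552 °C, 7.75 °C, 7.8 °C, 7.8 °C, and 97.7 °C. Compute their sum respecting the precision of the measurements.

1.266 × 10^2 °C

5.552 °C + 7.75 °C + 7.8 °C + 7.8 °C + 97.7 °C = 126.602 °C.
Addition/subtraction keeps the fewest decimal places: 5.552 → 3 decimal places, 7.75 → 2 decimal places, 7.8 → 1 decimal place, 7.8 → 1 decimal place, 97.7 → 1 decimal place; limit is 1.
Rounded to 1 decimal place: 1.266 × 10^2 °C.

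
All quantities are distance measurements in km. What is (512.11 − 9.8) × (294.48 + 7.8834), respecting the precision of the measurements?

1.519 × 10^5 km²

512.11 − 9.8 = 502.31, limited to 1 d.p. → 4 s.f.; 294.48 + 7.8834 = 302.3634, limited to 2 d.p. → 5 s.f.
Carrying full precision, 502.31 × 302.3634 = 151880.159454; keep min(4, 5) = 4 s.f.
Rounded to 4 significant figures: 1.519 × 10^5 km².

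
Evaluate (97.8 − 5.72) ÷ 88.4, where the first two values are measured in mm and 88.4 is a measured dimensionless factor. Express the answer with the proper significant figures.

1.04 mm

97.8 mm − 5.72 mm = 92.08 mm; the difference is limited to 1 decimal place (3 s.f.).
Carrying full precision, 92.08 ÷ 88.4 = 1.04162895928… mm; 88.4 has 3 s.f., so the result keeps min(3, 3) = 3 s.f.
Rounded to 3 significant figures: 1.04 mm.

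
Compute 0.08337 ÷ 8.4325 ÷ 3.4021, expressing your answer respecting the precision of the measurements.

0.002906

0.08337 ÷ 8.4325 ÷ 3.4021 = 0.00290607204443…
Multiplication/division keeps the fewest significant figures: 0.08337 → 4 s.f., 8.4325 → 5 s.f., 3.4021 → 5 s.f.; limit is 4.
Rounded to 4 significant figures: 0.002906.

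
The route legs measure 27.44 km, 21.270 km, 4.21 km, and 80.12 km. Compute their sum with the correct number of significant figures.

133.04 km

27.44 km + 21.270 km + 4.21 km + 80.12 km = 133.040 km.
Addition/subtraction keeps the fewest decimal places: 27.44 → 2 decimal places, 21.270 → 3 decimal places, 4.21 → 2 decimal places, 80.12 → 2 decimal places; limit is 2.
Rounded to 2 decimal places: 133.04 km.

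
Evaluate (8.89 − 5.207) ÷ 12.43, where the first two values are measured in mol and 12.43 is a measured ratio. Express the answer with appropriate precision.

8.89 mol − 5.207 mol = 3.683 mol; the difference is limited to 2 decimal places (3 s.f.).
Carrying full precision, 3.683 ÷ 12.43 = 0.296299275945… mol; 12.43 has 4 s.f., so the result keeps min(3, 4) = 3 s.f.
Rounded to 3 significant figures: 0.296 mol.

0.296 mol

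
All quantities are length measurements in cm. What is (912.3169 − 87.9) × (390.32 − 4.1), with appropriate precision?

912.3169 − 87.9 = 824.4169, limited to 1 d.p. → 4 s.f.; 390.32 − 4.1 = 386.22, limited to 1 d.p. → 4 s.f.
Carrying full precision, 824.4169 × 386.22 = 318406.295118; keep min(4, 4) = 4 s.f.
Rounded to 4 significant figures: 3.184 × 10⁵ cm².

3.184 × 10⁵ cm²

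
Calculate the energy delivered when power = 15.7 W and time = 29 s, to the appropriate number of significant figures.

energy delivered = 15.7 W × 29 s = 455.3 J.
15.7 has 3 significant figures; 29 has 2.
Division/multiplication keeps the fewest: 2 significant figures.
Rounded: 4.6 × 10^2 J.

4.6 × 10^2 J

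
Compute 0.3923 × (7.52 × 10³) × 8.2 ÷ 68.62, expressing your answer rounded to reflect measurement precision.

0.3923 × (7.52 × 10³) × 8.2 ÷ 68.62 = 352.53260274…
Multiplication/division keeps the fewest significant figures: 0.3923 → 4 s.f., 7.52 × 10³ → 3 s.f., 8.2 → 2 s.f., 68.62 → 4 s.f.; limit is 2.
Rounded to 2 significant figures: 3.5 × 10².

3.5 × 10²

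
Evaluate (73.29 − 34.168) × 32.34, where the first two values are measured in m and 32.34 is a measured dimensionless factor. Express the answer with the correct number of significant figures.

1265 m

73.29 m − 34.168 m = 39.122 m; the difference is limited to 2 decimal places (4 s.f.).
Carrying full precision, 39.122 × 32.34 = 1265.20548 m; 32.34 has 4 s.f., so the result keeps min(4, 4) = 4 s.f.
Rounded to 4 significant figures: 1265 m.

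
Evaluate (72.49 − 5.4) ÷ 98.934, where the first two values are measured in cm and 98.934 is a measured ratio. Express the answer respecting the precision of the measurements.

72.49 cm − 5.4 cm = 67.09 cm; the difference is limited to 1 decimal place (3 s.f.).
Carrying full precision, 67.09 ÷ 98.934 = 0.678128853579… cm; 98.934 has 5 s.f., so the result keeps min(3, 5) = 3 s.f.
Rounded to 3 significant figures: 6.78 × 10^-1 cm.

6.78 × 10^-1 cm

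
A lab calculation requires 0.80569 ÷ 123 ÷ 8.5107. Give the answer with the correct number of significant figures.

0.80569 ÷ 123 ÷ 8.5107 = 0.000769657631364…
Multiplication/division keeps the fewest significant figures: 0.80569 → 5 s.f., 123 → 3 s.f., 8.5107 → 5 s.f.; limit is 3.
Rounded to 3 significant figures: 7.70 × 10^-4.

7.70 × 10^-4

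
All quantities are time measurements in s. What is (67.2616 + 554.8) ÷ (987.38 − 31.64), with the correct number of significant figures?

67.2616 + 554.8 = 622.0616, limited to 1 d.p. → 4 s.f.; 987.38 − 31.64 = 955.74, limited to 2 d.p. → 5 s.f.
Carrying full precision, 622.0616 ÷ 955.74 = 0.650869064808…; keep min(4, 5) = 4 s.f.
Rounded to 4 significant figures: 0.6509.

0.6509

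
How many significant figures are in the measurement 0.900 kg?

3

0.900: leading zeros are not significant; trailing zeros after a decimal point are significant.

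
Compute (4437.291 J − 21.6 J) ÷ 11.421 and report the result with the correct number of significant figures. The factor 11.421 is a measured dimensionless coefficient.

4437.291 J − 21.6 J = 4415.691 J; the difference is limited to 1 decimal place (5 s.f.).
Carrying full precision, 4415.691 ÷ 11.421 = 386.629104282… J; 11.421 has 5 s.f., so the result keeps min(5, 5) = 5 s.f.
Rounded to 5 significant figures: 386.63 J.

386.63 J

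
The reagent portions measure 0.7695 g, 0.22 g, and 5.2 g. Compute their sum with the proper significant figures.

0.7695 g + 0.22 g + 5.2 g = 6.1895 g.
Addition/subtraction keeps the fewest decimal places: 0.7695 → 4 decimal places, 0.22 → 2 decimal places, 5.2 → 1 decimal place; limit is 1.
Rounded to 1 decimal place: 6.2 g.

6.2 g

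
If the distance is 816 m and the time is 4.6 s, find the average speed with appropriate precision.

1.8 × 10^2 m/s

average speed = 816 m ÷ 4.6 s = 177.391304348… m/s.
816 has 3 significant figures; 4.6 has 2.
Division/multiplication keeps the fewest: 2 significant figures.
Rounded: 1.8 × 10^2 m/s.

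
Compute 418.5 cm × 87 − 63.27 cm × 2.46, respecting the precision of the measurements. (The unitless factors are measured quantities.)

418.5 × 87 = 36409.5 → 3.6 × 10^4 cm (2 s.f., last digit at the 10^3 place).
63.27 × 2.46 = 155.6442 → 156 cm (3 s.f., last digit at the 10^0 place).
Difference: 36253.8558 cm; keep the coarser place, 10^3.
Result: 3.6 × 10^4 cm.

3.6 × 10^4 cm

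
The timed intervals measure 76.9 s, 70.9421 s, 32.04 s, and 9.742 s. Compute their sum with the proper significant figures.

76.9 s + 70.9421 s + 32.04 s + 9.742 s = 189.6241 s.
Addition/subtraction keeps the fewest decimal places: 76.9 → 1 decimal place, 70.9421 → 4 decimal places, 32.04 → 2 decimal places, 9.742 → 3 decimal places; limit is 1.
Rounded to 1 decimal place: 189.6 s.

189.6 s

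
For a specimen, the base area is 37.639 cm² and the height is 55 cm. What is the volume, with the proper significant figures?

volume = 37.639 cm² × 55 cm = 2070.145 cm³.
37.639 has 5 significant figures; 55 has 2.
Division/multiplication keeps the fewest: 2 significant figures.
Rounded: 2.1 × 10³ cm³.

2.1 × 10³ cm³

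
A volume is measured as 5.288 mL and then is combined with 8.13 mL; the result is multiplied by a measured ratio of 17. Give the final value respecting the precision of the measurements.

2.3 × 10^2 mL

5.288 mL + 8.13 mL = 13.418 mL; the sum is limited to 2 decimal places (4 s.f.).
Carrying full precision, 13.418 × 17 = 228.106 mL; 17 has 2 s.f., so the result keeps min(4, 2) = 2 s.f.
Rounded to 2 significant figures: 2.3 × 10^2 mL.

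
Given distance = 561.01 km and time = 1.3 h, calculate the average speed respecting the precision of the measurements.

average speed = 561.01 km ÷ 1.3 h = 431.546153846… km/h.
561.01 has 5 significant figures; 1.3 has 2.
Division/multiplication keeps the fewest: 2 significant figures.
Rounded: 4.3 × 10^2 km/h.

4.3 × 10^2 km/h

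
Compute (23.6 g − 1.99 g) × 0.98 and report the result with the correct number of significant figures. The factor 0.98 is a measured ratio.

23.6 g − 1.99 g = 21.61 g; the difference is limited to 1 decimal place (3 s.f.).
Carrying full precision, 21.61 × 0.98 = 21.1778 g; 0.98 has 2 s.f., so the result keeps min(3, 2) = 2 s.f.
Rounded to 2 significant figures: 21 g.

21 g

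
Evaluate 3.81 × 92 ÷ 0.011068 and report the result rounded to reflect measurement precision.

3.2 × 10^4

3.81 × 92 ÷ 0.011068 = 31669.678352…
Multiplication/division keeps the fewest significant figures: 3.81 → 3 s.f., 92 → 2 s.f., 0.011068 → 5 s.f.; limit is 2.
Rounded to 2 significant figures: 3.2 × 10^4.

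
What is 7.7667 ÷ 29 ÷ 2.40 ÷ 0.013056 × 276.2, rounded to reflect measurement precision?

7.7667 ÷ 29 ÷ 2.40 ÷ 0.013056 × 276.2 = 2360.7001273…
Multiplication/division keeps the fewest significant figures: 7.7667 → 5 s.f., 29 → 2 s.f., 2.40 → 3 s.f., 0.013056 → 5 s.f., 276.2 → 4 s.f.; limit is 2.
Rounded to 2 significant figures: 2.4 × 10³.

2.4 × 10³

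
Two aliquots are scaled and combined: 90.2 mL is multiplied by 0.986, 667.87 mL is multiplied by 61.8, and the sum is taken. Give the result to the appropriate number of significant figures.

90.2 × 0.986 = 88.9372 → 88.9 mL (3 s.f., last digit at the 10^-1 place).
667.87 × 61.8 = 41274.366 → 4.13 × 10⁴ mL (3 s.f., last digit at the 10^2 place).
Sum: 41363.3032 mL; keep the coarser place, 10^2.
Result: 4.14 × 10⁴ mL.

4.14 × 10⁴ mL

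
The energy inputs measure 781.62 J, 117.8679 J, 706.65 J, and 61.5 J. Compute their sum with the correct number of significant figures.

1667.6 J

781.62 J + 117.8679 J + 706.65 J + 61.5 J = 1667.6379 J.
Addition/subtraction keeps the fewest decimal places: 781.62 → 2 decimal places, 117.8679 → 4 decimal places, 706.65 → 2 decimal places, 61.5 → 1 decimal place; limit is 1.
Rounded to 1 decimal place: 1667.6 J.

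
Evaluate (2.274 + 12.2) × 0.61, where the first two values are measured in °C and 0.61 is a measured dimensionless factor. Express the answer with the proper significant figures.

8.8 °C

2.274 °C + 12.2 °C = 14.474 °C; the sum is limited to 1 decimal place (3 s.f.).
Carrying full precision, 14.474 × 0.61 = 8.82914 °C; 0.61 has 2 s.f., so the result keeps min(3, 2) = 2 s.f.
Rounded to 2 significant figures: 8.8 °C.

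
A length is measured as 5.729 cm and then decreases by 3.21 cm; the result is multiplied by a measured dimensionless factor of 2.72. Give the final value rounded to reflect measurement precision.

5.729 cm − 3.21 cm = 2.519 cm; the difference is limited to 2 decimal places (3 s.f.).
Carrying full precision, 2.519 × 2.72 = 6.85168 cm; 2.72 has 3 s.f., so the result keeps min(3, 3) = 3 s.f.
Rounded to 3 significant figures: 6.85 cm.

6.85 cm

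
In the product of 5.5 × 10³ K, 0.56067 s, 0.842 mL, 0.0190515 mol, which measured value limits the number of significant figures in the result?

5.5 × 10³ K

5.5 × 10³ K → 2 s.f.; 0.56067 s → 5 s.f.; 0.842 mL → 3 s.f.; 0.0190515 mol → 6 s.f.
The fewest is 2 significant figures, from 5.5 × 10³ K.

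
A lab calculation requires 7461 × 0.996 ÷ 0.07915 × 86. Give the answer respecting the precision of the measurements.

8.1 × 10⁶

7461 × 0.996 ÷ 0.07915 × 86 = 8074281.94567…
Multiplication/division keeps the fewest significant figures: 7461 → 4 s.f., 0.996 → 3 s.f., 0.07915 → 4 s.f., 86 → 2 s.f.; limit is 2.
Rounded to 2 significant figures: 8.1 × 10⁶.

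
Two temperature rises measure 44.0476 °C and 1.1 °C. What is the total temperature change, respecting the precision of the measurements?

44.0476 °C + 1.1 °C = 45.1476 °C.
Addition/subtraction keeps the fewest decimal places: 44.0476 → 4 decimal places, 1.1 → 1 decimal place; limit is 1.
Rounded to 1 decimal place: 45.1 °C.

45.1 °C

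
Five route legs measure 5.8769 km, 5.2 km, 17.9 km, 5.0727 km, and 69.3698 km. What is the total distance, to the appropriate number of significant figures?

103.4 km

5.8769 km + 5.2 km + 17.9 km + 5.0727 km + 69.3698 km = 103.4194 km.
Addition/subtraction keeps the fewest decimal places: 5.8769 → 4 decimal places, 5.2 → 1 decimal place, 17.9 → 1 decimal place, 5.0727 → 4 decimal places, 69.3698 → 4 decimal places; limit is 1.
Rounded to 1 decimal place: 103.4 km.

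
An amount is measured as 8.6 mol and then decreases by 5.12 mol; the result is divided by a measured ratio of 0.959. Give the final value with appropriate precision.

3.6 mol

8.6 mol − 5.12 mol = 3.48 mol; the difference is limited to 1 decimal place (2 s.f.).
Carrying full precision, 3.48 ÷ 0.959 = 3.62877997914… mol; 0.959 has 3 s.f., so the result keeps min(2, 3) = 2 s.f.
Rounded to 2 significant figures: 3.6 mol.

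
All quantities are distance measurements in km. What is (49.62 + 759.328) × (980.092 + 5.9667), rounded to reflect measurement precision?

49.62 + 759.328 = 808.948, limited to 2 d.p. → 5 s.f.; 980.092 + 5.9667 = 986.0587, limited to 3 d.p. → 6 s.f.
Carrying full precision, 808.948 × 986.0587 = 797670.213248…; keep min(5, 6) = 5 s.f.
Rounded to 5 significant figures: 7.9767 × 10^5 km².

7.9767 × 10^5 km²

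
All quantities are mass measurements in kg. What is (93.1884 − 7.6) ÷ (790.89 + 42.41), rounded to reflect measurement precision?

93.1884 − 7.6 = 85.5884, limited to 1 d.p. → 3 s.f.; 790.89 + 42.41 = 833.30, limited to 2 d.p. → 5 s.f.
Carrying full precision, 85.5884 ÷ 833.30 = 0.102710188408…; keep min(3, 5) = 3 s.f.
Rounded to 3 significant figures: 0.103.

0.103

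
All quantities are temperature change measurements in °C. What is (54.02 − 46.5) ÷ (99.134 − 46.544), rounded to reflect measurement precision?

54.02 − 46.5 = 7.52, limited to 1 d.p. → 2 s.f.; 99.134 − 46.544 = 52.590, limited to 3 d.p. → 5 s.f.
Carrying full precision, 7.52 ÷ 52.590 = 0.142992964442…; keep min(2, 5) = 2 s.f.
Rounded to 2 significant figures: 0.14.

0.14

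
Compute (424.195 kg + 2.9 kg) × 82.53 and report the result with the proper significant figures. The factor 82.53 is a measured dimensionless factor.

424.195 kg + 2.9 kg = 427.095 kg; the sum is limited to 1 decimal place (4 s.f.).
Carrying full precision, 427.095 × 82.53 = 35248.15035 kg; 82.53 has 4 s.f., so the result keeps min(4, 4) = 4 s.f.
Rounded to 4 significant figures: 3.525 × 10⁴ kg.

3.525 × 10⁴ kg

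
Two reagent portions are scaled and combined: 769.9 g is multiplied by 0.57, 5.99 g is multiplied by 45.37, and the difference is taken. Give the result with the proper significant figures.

1.7 × 10² g

769.9 × 0.57 = 438.843 → 4.4 × 10² g (2 s.f., last digit at the 10^1 place).
5.99 × 45.37 = 271.7663 → 272 g (3 s.f., last digit at the 10^0 place).
Difference: 167.0767 g; keep the coarser place, 10^1.
Result: 1.7 × 10² g.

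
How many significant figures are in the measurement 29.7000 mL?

29.7000: trailing zeros after a decimal point are significant.

6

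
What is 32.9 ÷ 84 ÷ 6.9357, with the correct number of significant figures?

0.056

32.9 ÷ 84 ÷ 6.9357 = 0.0564711084197…
Multiplication/division keeps the fewest significant figures: 32.9 → 3 s.f., 84 → 2 s.f., 6.9357 → 5 s.f.; limit is 2.
Rounded to 2 significant figures: 0.056.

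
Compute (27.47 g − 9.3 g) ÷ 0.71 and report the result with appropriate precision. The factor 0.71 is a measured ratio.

26 g

27.47 g − 9.3 g = 18.17 g; the difference is limited to 1 decimal place (3 s.f.).
Carrying full precision, 18.17 ÷ 0.71 = 25.5915492958… g; 0.71 has 2 s.f., so the result keeps min(3, 2) = 2 s.f.
Rounded to 2 significant figures: 26 g.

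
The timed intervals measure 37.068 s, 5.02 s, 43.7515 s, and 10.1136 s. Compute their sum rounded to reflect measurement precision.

95.95 s

37.068 s + 5.02 s + 43.7515 s + 10.1136 s = 95.9531 s.
Addition/subtraction keeps the fewest decimal places: 37.068 → 3 decimal places, 5.02 → 2 decimal places, 43.7515 → 4 decimal places, 10.1136 → 4 decimal places; limit is 2.
Rounded to 2 decimal places: 95.95 s.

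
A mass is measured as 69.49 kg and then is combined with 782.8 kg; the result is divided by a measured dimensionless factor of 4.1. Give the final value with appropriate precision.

2.1 × 10² kg

69.49 kg + 782.8 kg = 852.29 kg; the sum is limited to 1 decimal place (4 s.f.).
Carrying full precision, 852.29 ÷ 4.1 = 207.875609756… kg; 4.1 has 2 s.f., so the result keeps min(4, 2) = 2 s.f.
Rounded to 2 significant figures: 2.1 × 10² kg.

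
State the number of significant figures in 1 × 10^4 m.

1 × 10^4: in scientific notation every digit of the coefficient is significant.

1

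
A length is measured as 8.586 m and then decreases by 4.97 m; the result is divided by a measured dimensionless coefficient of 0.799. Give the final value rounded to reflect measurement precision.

8.586 m − 4.97 m = 3.616 m; the difference is limited to 2 decimal places (3 s.f.).
Carrying full precision, 3.616 ÷ 0.799 = 4.52565707134… m; 0.799 has 3 s.f., so the result keeps min(3, 3) = 3 s.f.
Rounded to 3 significant figures: 4.53 m.

4.53 m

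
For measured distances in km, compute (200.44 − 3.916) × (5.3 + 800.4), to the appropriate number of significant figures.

200.44 − 3.916 = 196.524, limited to 2 d.p. → 5 s.f.; 5.3 + 800.4 = 805.7, limited to 1 d.p. → 4 s.f.
Carrying full precision, 196.524 × 805.7 = 158339.3868; keep min(5, 4) = 4 s.f.
Rounded to 4 significant figures: 1.583 × 10^5 km².

1.583 × 10^5 km²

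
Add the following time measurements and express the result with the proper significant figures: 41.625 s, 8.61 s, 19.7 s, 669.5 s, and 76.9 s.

8.163 × 10² s

41.625 s + 8.61 s + 19.7 s + 669.5 s + 76.9 s = 816.335 s.
Addition/subtraction keeps the fewest decimal places: 41.625 → 3 decimal places, 8.61 → 2 decimal places, 19.7 → 1 decimal place, 669.5 → 1 decimal place, 76.9 → 1 decimal place; limit is 1.
Rounded to 1 decimal place: 8.163 × 10² s.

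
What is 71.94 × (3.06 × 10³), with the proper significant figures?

71.94 × (3.06 × 10³) = 220136.4
Multiplication/division keeps the fewest significant figures: 71.94 → 4 s.f., 3.06 × 10³ → 3 s.f.; limit is 3.
Rounded to 3 significant figures: 2.20 × 10⁵.

2.20 × 10⁵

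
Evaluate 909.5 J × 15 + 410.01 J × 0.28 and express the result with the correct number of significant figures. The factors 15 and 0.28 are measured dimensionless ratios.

909.5 × 15 = 13642.5 → 1.4 × 10⁴ J (2 s.f., last digit at the 10^3 place).
410.01 × 0.28 = 114.8028 → 1.1 × 10² J (2 s.f., last digit at the 10^1 place).
Sum: 13757.3028 J; keep the coarser place, 10^3.
Result: 1.4 × 10⁴ J.

1.4 × 10⁴ J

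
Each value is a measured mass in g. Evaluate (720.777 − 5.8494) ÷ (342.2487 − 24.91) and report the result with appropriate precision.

2.2529

720.777 − 5.8494 = 714.9276, limited to 3 d.p. → 6 s.f.; 342.2487 − 24.91 = 317.3387, limited to 2 d.p. → 5 s.f.
Carrying full precision, 714.9276 ÷ 317.3387 = 2.25288500898…; keep min(6, 5) = 5 s.f.
Rounded to 5 significant figures: 2.2529.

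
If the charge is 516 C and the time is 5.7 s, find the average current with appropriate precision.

91 A

average current = 516 C ÷ 5.7 s = 90.5263157895… A.
516 has 3 significant figures; 5.7 has 2.
Division/multiplication keeps the fewest: 2 significant figures.
Rounded: 91 A.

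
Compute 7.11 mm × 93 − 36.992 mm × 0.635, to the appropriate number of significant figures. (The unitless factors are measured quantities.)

6.4 × 10² mm

7.11 × 93 = 661.23 → 6.6 × 10² mm (2 s.f., last digit at the 10^1 place).
36.992 × 0.635 = 23.48992 → 23.5 mm (3 s.f., last digit at the 10^-1 place).
Difference: 637.74008 mm; keep the coarser place, 10^1.
Result: 6.4 × 10² mm.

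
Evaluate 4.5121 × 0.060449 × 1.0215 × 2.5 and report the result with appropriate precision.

4.5121 × 0.060449 × 1.0215 × 2.5 = 0.696540248643…
Multiplication/division keeps the fewest significant figures: 4.5121 → 5 s.f., 0.060449 → 5 s.f., 1.0215 → 5 s.f., 2.5 → 2 s.f.; limit is 2.
Rounded to 2 significant figures: 0.70.

0.70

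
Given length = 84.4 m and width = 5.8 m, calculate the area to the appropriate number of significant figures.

4.9 × 10² m²

area = 84.4 m × 5.8 m = 489.52 m².
84.4 has 3 significant figures; 5.8 has 2.
Division/multiplication keeps the fewest: 2 significant figures.
Rounded: 4.9 × 10² m².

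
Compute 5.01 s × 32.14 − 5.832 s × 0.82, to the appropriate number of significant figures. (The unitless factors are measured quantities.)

156 s

5.01 × 32.14 = 161.0214 → 161 s (3 s.f., last digit at the 10^0 place).
5.832 × 0.82 = 4.78224 → 4.8 s (2 s.f., last digit at the 10^-1 place).
Difference: 156.23916 s; keep the coarser place, 10^0.
Result: 156 s.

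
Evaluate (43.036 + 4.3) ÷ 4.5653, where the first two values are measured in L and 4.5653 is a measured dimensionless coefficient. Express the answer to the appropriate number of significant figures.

10.4 L

43.036 L + 4.3 L = 47.336 L; the sum is limited to 1 decimal place (3 s.f.).
Carrying full precision, 47.336 ÷ 4.5653 = 10.368650472… L; 4.5653 has 5 s.f., so the result keeps min(3, 5) = 3 s.f.
Rounded to 3 significant figures: 10.4 L.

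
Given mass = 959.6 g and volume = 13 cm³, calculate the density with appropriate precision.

74 g/cm³

density = 959.6 g ÷ 13 cm³ = 73.8153846154… g/cm³.
959.6 has 4 significant figures; 13 has 2.
Division/multiplication keeps the fewest: 2 significant figures.
Rounded: 74 g/cm³.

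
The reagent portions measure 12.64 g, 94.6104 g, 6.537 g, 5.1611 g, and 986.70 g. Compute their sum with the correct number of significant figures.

1105.65 g

12.64 g + 94.6104 g + 6.537 g + 5.1611 g + 986.70 g = 1105.6485 g.
Addition/subtraction keeps the fewest decimal places: 12.64 → 2 decimal places, 94.6104 → 4 decimal places, 6.537 → 3 decimal places, 5.1611 → 4 decimal places, 986.70 → 2 decimal places; limit is 2.
Rounded to 2 decimal places: 1105.65 g.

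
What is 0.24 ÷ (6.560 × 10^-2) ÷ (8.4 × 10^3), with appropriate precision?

0.24 ÷ (6.560 × 10^-2) ÷ (8.4 × 10^3) = 0.000435540069686…
Multiplication/division keeps the fewest significant figures: 0.24 → 2 s.f., 6.560 × 10^-2 → 4 s.f., 8.4 × 10^3 → 2 s.f.; limit is 2.
Rounded to 2 significant figures: 4.4 × 10^-4.

4.4 × 10^-4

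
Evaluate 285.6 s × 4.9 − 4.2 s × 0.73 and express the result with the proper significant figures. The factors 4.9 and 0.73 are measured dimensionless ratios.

1.4 × 10³ s

285.6 × 4.9 = 1399.44 → 1.4 × 10³ s (2 s.f., last digit at the 10^2 place).
4.2 × 0.73 = 3.066 → 3.1 s (2 s.f., last digit at the 10^-1 place).
Difference: 1396.374 s; keep the coarser place, 10^2.
Result: 1.4 × 10³ s.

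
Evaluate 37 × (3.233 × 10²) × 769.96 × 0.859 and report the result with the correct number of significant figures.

37 × (3.233 × 10²) × 769.96 × 0.859 = 7911680.78524…
Multiplication/division keeps the fewest significant figures: 37 → 2 s.f., 3.233 × 10² → 4 s.f., 769.96 → 5 s.f., 0.859 → 3 s.f.; limit is 2.
Rounded to 2 significant figures: 7.9 × 10⁶.

7.9 × 10⁶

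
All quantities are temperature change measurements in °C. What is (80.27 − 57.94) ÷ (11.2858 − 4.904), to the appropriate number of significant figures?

3.499

80.27 − 57.94 = 22.33, limited to 2 d.p. → 4 s.f.; 11.2858 − 4.904 = 6.3818, limited to 3 d.p. → 4 s.f.
Carrying full precision, 22.33 ÷ 6.3818 = 3.4990128177…; keep min(4, 4) = 4 s.f.
Rounded to 4 significant figures: 3.499.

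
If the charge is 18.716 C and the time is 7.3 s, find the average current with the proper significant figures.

average current = 18.716 C ÷ 7.3 s = 2.56383561644… A.
18.716 has 5 significant figures; 7.3 has 2.
Division/multiplication keeps the fewest: 2 significant figures.
Rounded: 2.6 A.

2.6 A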